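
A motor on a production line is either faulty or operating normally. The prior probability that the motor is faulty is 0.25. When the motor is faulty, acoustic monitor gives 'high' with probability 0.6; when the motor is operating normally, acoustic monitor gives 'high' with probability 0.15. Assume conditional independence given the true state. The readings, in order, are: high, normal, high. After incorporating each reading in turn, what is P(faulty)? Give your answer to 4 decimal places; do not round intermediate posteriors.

0.7151

After 'high': P(faulty) = 0.6·0.2500 / (0.6·0.2500 + 0.15·0.7500) ≈ 0.5714
After 'normal': P(faulty) = 0.4·0.5714 / (0.4·0.5714 + 0.85·0.4286) ≈ 0.3855
After 'high': P(faulty) = 0.6·0.3855 / (0.6·0.3855 + 0.15·0.6145) ≈ 0.7151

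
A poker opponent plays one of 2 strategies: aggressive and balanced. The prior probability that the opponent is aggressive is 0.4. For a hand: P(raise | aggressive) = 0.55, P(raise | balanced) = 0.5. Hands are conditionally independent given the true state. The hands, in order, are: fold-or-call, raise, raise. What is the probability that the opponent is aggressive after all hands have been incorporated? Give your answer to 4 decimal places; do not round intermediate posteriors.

After 'fold-or-call': P(aggressive) = 0.45·0.4000 / (0.45·0.4000 + 0.5·0.6000) ≈ 0.3750
After 'raise': P(aggressive) = 0.55·0.3750 / (0.55·0.3750 + 0.5·0.6250) ≈ 0.3976
After 'raise': P(aggressive) = 0.55·0.3976 / (0.55·0.3976 + 0.5·0.6024) ≈ 0.4206

0.4206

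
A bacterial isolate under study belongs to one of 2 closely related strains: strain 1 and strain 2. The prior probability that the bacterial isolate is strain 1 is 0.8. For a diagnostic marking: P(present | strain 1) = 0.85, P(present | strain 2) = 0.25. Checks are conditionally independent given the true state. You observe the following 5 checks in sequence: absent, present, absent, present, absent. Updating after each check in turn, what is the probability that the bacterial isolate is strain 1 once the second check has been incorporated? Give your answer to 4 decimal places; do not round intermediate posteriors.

After 'absent': P(strain 1) = 0.15·0.8000 / (0.15·0.8000 + 0.75·0.2000) ≈ 0.4444
After 'present': P(strain 1) = 0.85·0.4444 / (0.85·0.4444 + 0.25·0.5556) ≈ 0.7312

0.7312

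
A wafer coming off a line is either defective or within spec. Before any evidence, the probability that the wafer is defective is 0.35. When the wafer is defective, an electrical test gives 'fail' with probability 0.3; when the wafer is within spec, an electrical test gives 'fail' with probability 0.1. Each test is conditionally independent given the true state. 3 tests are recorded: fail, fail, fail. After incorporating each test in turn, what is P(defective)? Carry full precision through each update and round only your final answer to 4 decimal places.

0.9356

After 'fail': P(defective) = 0.3·0.3500 / (0.3·0.3500 + 0.1·0.6500) ≈ 0.6176
After 'fail': P(defective) = 0.3·0.6176 / (0.3·0.6176 + 0.1·0.3824) ≈ 0.8289
After 'fail': P(defective) = 0.3·0.8289 / (0.3·0.8289 + 0.1·0.1711) ≈ 0.9356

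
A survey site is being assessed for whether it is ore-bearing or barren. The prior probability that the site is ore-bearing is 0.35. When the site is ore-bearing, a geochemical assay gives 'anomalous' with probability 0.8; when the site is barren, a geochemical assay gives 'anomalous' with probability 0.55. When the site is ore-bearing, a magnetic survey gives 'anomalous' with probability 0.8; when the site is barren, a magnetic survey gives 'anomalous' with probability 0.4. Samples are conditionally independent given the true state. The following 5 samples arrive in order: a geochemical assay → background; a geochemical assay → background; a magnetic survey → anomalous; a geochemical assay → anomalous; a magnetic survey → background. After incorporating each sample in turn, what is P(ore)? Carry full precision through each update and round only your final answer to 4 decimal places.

After a geochemical assay='background': P(ore) = 0.2·0.3500 / (0.2·0.3500 + 0.45·0.6500) ≈ 0.1931
After a geochemical assay='background': P(ore) = 0.2·0.1931 / (0.2·0.1931 + 0.45·0.8069) ≈ 0.0961
After a magnetic survey='anomalous': P(ore) = 0.8·0.0961 / (0.8·0.0961 + 0.4·0.9039) ≈ 0.1754
After a geochemical assay='anomalous': P(ore) = 0.8·0.1754 / (0.8·0.1754 + 0.55·0.8246) ≈ 0.2363
After a magnetic survey='background': P(ore) = 0.2·0.2363 / (0.2·0.2363 + 0.6·0.7637) ≈ 0.0935

0.0935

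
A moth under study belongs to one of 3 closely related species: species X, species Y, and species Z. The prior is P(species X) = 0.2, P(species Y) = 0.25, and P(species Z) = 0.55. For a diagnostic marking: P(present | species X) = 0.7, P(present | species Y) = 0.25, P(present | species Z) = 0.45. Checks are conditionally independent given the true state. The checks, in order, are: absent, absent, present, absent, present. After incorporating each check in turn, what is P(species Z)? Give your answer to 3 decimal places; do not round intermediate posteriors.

After 'absent': normaliser = 0.3·0.2000 + 0.75·0.2500 + 0.55·0.5500; P(species X) ≈ 0.1091, P(species Y) ≈ 0.3409, P(species Z) ≈ 0.5500
After 'absent': normaliser = 0.3·0.1091 + 0.75·0.3409 + 0.55·0.5500; P(species X) ≈ 0.0554, P(species Y) ≈ 0.4327, P(species Z) ≈ 0.5119
After 'present': normaliser = 0.7·0.0554 + 0.25·0.4327 + 0.45·0.5119; P(species X) ≈ 0.1028, P(species Y) ≈ 0.2867, P(species Z) ≈ 0.6106
After 'absent': normaliser = 0.3·0.1028 + 0.75·0.2867 + 0.55·0.6106; P(species X) ≈ 0.0530, P(species Y) ≈ 0.3697, P(species Z) ≈ 0.5773
After 'present': normaliser = 0.7·0.0530 + 0.25·0.3697 + 0.45·0.5773; P(species X) ≈ 0.0953, P(species Y) ≈ 0.2374, P(species Z) ≈ 0.6673

0.667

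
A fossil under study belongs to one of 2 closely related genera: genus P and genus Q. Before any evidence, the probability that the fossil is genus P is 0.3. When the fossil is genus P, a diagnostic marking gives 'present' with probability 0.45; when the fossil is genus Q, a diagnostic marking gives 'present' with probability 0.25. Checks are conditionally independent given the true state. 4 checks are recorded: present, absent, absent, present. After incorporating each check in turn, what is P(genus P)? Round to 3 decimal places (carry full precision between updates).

0.428

After 'present': P(genus P) = 0.45·0.3000 / (0.45·0.3000 + 0.25·0.7000) ≈ 0.4355
After 'absent': P(genus P) = 0.55·0.4355 / (0.55·0.4355 + 0.75·0.5645) ≈ 0.3613
After 'absent': P(genus P) = 0.55·0.3613 / (0.55·0.3613 + 0.75·0.6387) ≈ 0.2932
After 'present': P(genus P) = 0.45·0.2932 / (0.45·0.2932 + 0.25·0.7068) ≈ 0.4275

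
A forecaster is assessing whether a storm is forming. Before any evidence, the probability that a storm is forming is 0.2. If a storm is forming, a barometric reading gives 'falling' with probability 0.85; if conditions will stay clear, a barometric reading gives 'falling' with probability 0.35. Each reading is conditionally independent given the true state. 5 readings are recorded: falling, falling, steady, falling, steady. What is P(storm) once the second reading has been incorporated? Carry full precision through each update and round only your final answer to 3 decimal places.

0.596

After 'falling': P(storm) = 0.85·0.2000 / (0.85·0.2000 + 0.35·0.8000) ≈ 0.3778
After 'falling': P(storm) = 0.85·0.3778 / (0.85·0.3778 + 0.35·0.6222) ≈ 0.5959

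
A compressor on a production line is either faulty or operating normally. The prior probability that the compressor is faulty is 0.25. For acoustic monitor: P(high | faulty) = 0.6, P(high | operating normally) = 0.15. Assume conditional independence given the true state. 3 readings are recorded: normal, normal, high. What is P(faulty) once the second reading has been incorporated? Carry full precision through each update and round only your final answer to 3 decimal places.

After 'normal': P(faulty) = 0.4·0.2500 / (0.4·0.2500 + 0.85·0.7500) ≈ 0.1356
After 'normal': P(faulty) = 0.4·0.1356 / (0.4·0.1356 + 0.85·0.8644) ≈ 0.0687

0.069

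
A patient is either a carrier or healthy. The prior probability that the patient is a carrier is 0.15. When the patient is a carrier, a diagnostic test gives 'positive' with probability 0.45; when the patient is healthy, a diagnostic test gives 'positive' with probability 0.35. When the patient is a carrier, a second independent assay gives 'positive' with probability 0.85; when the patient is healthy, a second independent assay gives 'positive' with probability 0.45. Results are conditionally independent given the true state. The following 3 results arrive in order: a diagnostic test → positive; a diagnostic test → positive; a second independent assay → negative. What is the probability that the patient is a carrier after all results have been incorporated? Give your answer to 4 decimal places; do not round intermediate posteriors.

After a diagnostic test='positive': P(carrier) = 0.45·0.1500 / (0.45·0.1500 + 0.35·0.8500) ≈ 0.1849
After a diagnostic test='positive': P(carrier) = 0.45·0.1849 / (0.45·0.1849 + 0.35·0.8151) ≈ 0.2258
After a second independent assay='negative': P(carrier) = 0.15·0.2258 / (0.15·0.2258 + 0.55·0.7742) ≈ 0.0737

0.0737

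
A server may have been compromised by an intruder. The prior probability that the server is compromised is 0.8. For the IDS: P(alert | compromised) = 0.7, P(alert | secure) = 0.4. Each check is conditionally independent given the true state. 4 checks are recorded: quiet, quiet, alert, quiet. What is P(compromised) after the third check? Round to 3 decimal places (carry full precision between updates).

Apply Bayes' rule sequentially, carrying P(compromised) forward.
After 'quiet': P(compromised) = 0.3·0.8000 / (0.3·0.8000 + 0.6·0.2000) ≈ 0.6667
After 'quiet': P(compromised) = 0.3·0.6667 / (0.3·0.6667 + 0.6·0.3333) ≈ 0.5000
After 'alert': P(compromised) = 0.7·0.5000 / (0.7·0.5000 + 0.4·0.5000) ≈ 0.6364

0.636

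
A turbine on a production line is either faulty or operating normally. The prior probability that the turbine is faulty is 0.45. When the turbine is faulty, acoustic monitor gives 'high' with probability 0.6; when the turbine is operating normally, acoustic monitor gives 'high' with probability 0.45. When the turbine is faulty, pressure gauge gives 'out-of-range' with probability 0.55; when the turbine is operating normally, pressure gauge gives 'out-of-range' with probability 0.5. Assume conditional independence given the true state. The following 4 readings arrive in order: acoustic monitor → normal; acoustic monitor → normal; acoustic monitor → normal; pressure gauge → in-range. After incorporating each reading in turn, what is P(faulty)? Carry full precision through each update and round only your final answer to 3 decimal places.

0.221

Apply Bayes' rule sequentially, carrying P(faulty) forward.
After acoustic monitor='normal': P(faulty) = 0.4·0.4500 / (0.4·0.4500 + 0.55·0.5500) ≈ 0.3731
After acoustic monitor='normal': P(faulty) = 0.4·0.3731 / (0.4·0.3731 + 0.55·0.6269) ≈ 0.3020
After acoustic monitor='normal': P(faulty) = 0.4·0.3020 / (0.4·0.3020 + 0.55·0.6980) ≈ 0.2394
After pressure gauge='in-range': P(faulty) = 0.45·0.2394 / (0.45·0.2394 + 0.5·0.7606) ≈ 0.2207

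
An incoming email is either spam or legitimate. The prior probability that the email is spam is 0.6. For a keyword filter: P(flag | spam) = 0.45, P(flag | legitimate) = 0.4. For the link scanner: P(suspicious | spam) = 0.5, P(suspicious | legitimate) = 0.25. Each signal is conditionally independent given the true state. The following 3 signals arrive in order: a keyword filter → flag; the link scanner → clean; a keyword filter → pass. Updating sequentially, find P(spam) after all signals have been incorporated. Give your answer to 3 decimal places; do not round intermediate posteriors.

Apply Bayes' rule sequentially, carrying P(spam) forward.
After a keyword filter='flag': P(spam) = 0.45·0.6000 / (0.45·0.6000 + 0.4·0.4000) ≈ 0.6279
After the link scanner='clean': P(spam) = 0.5·0.6279 / (0.5·0.6279 + 0.75·0.3721) ≈ 0.5294
After a keyword filter='pass': P(spam) = 0.55·0.5294 / (0.55·0.5294 + 0.6·0.4706) ≈ 0.5077

0.508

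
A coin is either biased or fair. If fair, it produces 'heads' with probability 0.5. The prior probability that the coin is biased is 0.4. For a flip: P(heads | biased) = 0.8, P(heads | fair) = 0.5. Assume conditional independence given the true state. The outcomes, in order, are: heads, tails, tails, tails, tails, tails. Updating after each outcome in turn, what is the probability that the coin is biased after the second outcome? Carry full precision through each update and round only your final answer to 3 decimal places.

0.299

Each posterior becomes the prior for the next update.
After 'heads': P(biased) = 0.8·0.4000 / (0.8·0.4000 + 0.5·0.6000) ≈ 0.5161
After 'tails': P(biased) = 0.2·0.5161 / (0.2·0.5161 + 0.5·0.4839) ≈ 0.2991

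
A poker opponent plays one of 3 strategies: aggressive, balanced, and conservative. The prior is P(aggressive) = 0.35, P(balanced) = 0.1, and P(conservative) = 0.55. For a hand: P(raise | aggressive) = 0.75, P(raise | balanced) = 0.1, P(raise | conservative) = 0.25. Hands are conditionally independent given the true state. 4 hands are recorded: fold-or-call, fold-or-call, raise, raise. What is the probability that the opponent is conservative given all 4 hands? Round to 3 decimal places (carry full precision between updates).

After 'fold-or-call': normaliser = 0.25·0.3500 + 0.9·0.1000 + 0.75·0.5500; P(aggressive) ≈ 0.1483, P(balanced) ≈ 0.1525, P(conservative) ≈ 0.6992
After 'fold-or-call': normaliser = 0.25·0.1483 + 0.9·0.1525 + 0.75·0.6992; P(aggressive) ≈ 0.0531, P(balanced) ≈ 0.1965, P(conservative) ≈ 0.7505
After 'raise': normaliser = 0.75·0.0531 + 0.1·0.1965 + 0.25·0.7505; P(aggressive) ≈ 0.1611, P(balanced) ≈ 0.0795, P(conservative) ≈ 0.7594
After 'raise': normaliser = 0.75·0.1611 + 0.1·0.0795 + 0.25·0.7594; P(aggressive) ≈ 0.3792, P(balanced) ≈ 0.0250, P(conservative) ≈ 0.5959

0.596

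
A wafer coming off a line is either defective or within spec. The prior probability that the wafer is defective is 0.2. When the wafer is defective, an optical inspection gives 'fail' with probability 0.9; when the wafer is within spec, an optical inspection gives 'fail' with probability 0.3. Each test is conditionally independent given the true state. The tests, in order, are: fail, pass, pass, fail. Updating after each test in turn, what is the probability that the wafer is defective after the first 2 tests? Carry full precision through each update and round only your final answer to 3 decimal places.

After 'fail': P(defective) = 0.9·0.2000 / (0.9·0.2000 + 0.3·0.8000) ≈ 0.4286
After 'pass': P(defective) = 0.1·0.4286 / (0.1·0.4286 + 0.7·0.5714) ≈ 0.0968

0.097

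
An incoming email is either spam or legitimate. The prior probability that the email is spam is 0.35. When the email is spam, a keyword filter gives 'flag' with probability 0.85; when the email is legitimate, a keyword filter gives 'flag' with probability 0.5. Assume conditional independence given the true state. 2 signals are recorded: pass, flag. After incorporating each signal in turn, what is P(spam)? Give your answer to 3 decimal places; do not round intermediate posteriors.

0.215

After 'pass': P(spam) = 0.15·0.3500 / (0.15·0.3500 + 0.5·0.6500) ≈ 0.1391
After 'flag': P(spam) = 0.85·0.1391 / (0.85·0.1391 + 0.5·0.8609) ≈ 0.2154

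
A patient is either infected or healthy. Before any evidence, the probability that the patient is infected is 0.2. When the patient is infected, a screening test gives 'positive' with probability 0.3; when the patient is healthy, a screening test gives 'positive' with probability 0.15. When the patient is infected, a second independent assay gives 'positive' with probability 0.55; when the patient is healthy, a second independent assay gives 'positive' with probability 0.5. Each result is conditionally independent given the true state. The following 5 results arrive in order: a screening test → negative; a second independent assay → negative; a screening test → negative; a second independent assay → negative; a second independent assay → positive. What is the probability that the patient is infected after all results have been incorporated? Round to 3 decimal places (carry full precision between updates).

0.131

After a screening test='negative': P(infected) = 0.7·0.2000 / (0.7·0.2000 + 0.85·0.8000) ≈ 0.1707
After a second independent assay='negative': P(infected) = 0.45·0.1707 / (0.45·0.1707 + 0.5·0.8293) ≈ 0.1563
After a screening test='negative': P(infected) = 0.7·0.1563 / (0.7·0.1563 + 0.85·0.8437) ≈ 0.1324
After a second independent assay='negative': P(infected) = 0.45·0.1324 / (0.45·0.1324 + 0.5·0.8676) ≈ 0.1208
After a second independent assay='positive': P(infected) = 0.55·0.1208 / (0.55·0.1208 + 0.5·0.8792) ≈ 0.1312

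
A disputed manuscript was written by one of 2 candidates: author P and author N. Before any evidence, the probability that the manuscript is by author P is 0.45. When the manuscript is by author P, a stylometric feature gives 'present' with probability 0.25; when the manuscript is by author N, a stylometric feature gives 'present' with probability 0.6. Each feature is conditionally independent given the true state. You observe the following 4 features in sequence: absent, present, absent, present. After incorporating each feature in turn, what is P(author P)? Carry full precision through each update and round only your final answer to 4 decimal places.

After 'absent': P(author P) = 0.75·0.4500 / (0.75·0.4500 + 0.4·0.5500) ≈ 0.6054
After 'present': P(author P) = 0.25·0.6054 / (0.25·0.6054 + 0.6·0.3946) ≈ 0.3899
After 'absent': P(author P) = 0.75·0.3899 / (0.75·0.3899 + 0.4·0.6101) ≈ 0.5451
After 'present': P(author P) = 0.25·0.5451 / (0.25·0.5451 + 0.6·0.4549) ≈ 0.3331

0.3331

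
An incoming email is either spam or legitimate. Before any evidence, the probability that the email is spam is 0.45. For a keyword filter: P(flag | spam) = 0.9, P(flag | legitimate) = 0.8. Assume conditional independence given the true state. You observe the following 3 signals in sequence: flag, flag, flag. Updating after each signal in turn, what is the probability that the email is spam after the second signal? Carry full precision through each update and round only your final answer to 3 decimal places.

0.509

After 'flag': P(spam) = 0.9·0.4500 / (0.9·0.4500 + 0.8·0.5500) ≈ 0.4793
After 'flag': P(spam) = 0.9·0.4793 / (0.9·0.4793 + 0.8·0.5207) ≈ 0.5087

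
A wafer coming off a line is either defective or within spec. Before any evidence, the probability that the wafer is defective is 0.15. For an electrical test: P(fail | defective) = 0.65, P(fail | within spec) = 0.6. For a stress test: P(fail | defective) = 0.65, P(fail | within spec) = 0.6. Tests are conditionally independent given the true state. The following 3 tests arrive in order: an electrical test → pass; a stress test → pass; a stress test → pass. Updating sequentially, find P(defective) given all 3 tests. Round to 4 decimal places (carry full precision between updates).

0.1057

Each posterior becomes the prior for the next update.
After an electrical test='pass': P(defective) = 0.35·0.1500 / (0.35·0.1500 + 0.4·0.8500) ≈ 0.1338
After a stress test='pass': P(defective) = 0.35·0.1338 / (0.35·0.1338 + 0.4·0.8662) ≈ 0.1190
After a stress test='pass': P(defective) = 0.35·0.1190 / (0.35·0.1190 + 0.4·0.8810) ≈ 0.1057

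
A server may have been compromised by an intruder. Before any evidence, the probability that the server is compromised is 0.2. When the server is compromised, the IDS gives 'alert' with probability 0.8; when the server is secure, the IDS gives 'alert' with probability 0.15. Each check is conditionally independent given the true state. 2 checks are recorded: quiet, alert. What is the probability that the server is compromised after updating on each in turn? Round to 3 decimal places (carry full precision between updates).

0.239

Each posterior becomes the prior for the next update.
After 'quiet': P(compromised) = 0.2·0.2000 / (0.2·0.2000 + 0.85·0.8000) ≈ 0.0556
After 'alert': P(compromised) = 0.8·0.0556 / (0.8·0.0556 + 0.15·0.9444) ≈ 0.2388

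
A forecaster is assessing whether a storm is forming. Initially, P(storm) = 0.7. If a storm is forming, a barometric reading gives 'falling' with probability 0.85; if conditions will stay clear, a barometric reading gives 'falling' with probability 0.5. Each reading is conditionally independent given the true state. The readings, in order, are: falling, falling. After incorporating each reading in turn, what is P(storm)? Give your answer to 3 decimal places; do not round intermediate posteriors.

After 'falling': P(storm) = 0.85·0.7000 / (0.85·0.7000 + 0.5·0.3000) ≈ 0.7987
After 'falling': P(storm) = 0.85·0.7987 / (0.85·0.7987 + 0.5·0.2013) ≈ 0.8709

0.871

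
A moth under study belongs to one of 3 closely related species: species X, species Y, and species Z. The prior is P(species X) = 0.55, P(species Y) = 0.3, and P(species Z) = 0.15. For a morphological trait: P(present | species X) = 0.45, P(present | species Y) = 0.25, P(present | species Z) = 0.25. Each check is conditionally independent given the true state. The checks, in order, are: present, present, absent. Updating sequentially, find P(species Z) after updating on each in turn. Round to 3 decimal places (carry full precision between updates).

Each posterior becomes the prior for the next update.
After 'present': normaliser = 0.45·0.5500 + 0.25·0.3000 + 0.25·0.1500; P(species X) ≈ 0.6875, P(species Y) ≈ 0.2083, P(species Z) ≈ 0.1042
After 'present': normaliser = 0.45·0.6875 + 0.25·0.2083 + 0.25·0.1042; P(species X) ≈ 0.7984, P(species Y) ≈ 0.1344, P(species Z) ≈ 0.0672
After 'absent': normaliser = 0.55·0.7984 + 0.75·0.1344 + 0.75·0.0672; P(species X) ≈ 0.7439, P(species Y) ≈ 0.1708, P(species Z) ≈ 0.0854

0.085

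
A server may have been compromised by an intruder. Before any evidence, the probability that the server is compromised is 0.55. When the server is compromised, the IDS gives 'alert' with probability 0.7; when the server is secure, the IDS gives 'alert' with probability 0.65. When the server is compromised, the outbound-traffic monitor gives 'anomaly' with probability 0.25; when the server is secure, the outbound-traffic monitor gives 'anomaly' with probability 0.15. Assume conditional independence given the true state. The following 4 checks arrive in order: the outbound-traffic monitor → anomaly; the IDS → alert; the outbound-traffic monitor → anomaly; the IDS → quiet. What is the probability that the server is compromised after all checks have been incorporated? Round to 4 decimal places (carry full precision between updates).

0.7581

Each posterior becomes the prior for the next update.
After the outbound-traffic monitor='anomaly': P(compromised) = 0.25·0.5500 / (0.25·0.5500 + 0.15·0.4500) ≈ 0.6707
After the IDS='alert': P(compromised) = 0.7·0.6707 / (0.7·0.6707 + 0.65·0.3293) ≈ 0.6869
After the outbound-traffic monitor='anomaly': P(compromised) = 0.25·0.6869 / (0.25·0.6869 + 0.15·0.3131) ≈ 0.7852
After the IDS='quiet': P(compromised) = 0.3·0.7852 / (0.3·0.7852 + 0.35·0.2148) ≈ 0.7581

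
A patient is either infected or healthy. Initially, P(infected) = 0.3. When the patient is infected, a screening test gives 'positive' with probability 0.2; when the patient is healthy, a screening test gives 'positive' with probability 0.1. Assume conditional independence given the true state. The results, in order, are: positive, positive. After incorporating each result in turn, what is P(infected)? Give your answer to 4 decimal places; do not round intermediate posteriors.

0.6316

After 'positive': P(infected) = 0.2·0.3000 / (0.2·0.3000 + 0.1·0.7000) ≈ 0.4615
After 'positive': P(infected) = 0.2·0.4615 / (0.2·0.4615 + 0.1·0.5385) ≈ 0.6316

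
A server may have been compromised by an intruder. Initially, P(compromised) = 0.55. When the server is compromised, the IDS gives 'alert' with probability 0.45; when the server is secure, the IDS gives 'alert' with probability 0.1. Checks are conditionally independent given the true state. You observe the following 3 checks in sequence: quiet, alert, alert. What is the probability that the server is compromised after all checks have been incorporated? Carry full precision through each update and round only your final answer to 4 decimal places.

0.9380

After 'quiet': P(compromised) = 0.55·0.5500 / (0.55·0.5500 + 0.9·0.4500) ≈ 0.4276
After 'alert': P(compromised) = 0.45·0.4276 / (0.45·0.4276 + 0.1·0.5724) ≈ 0.7707
After 'alert': P(compromised) = 0.45·0.7707 / (0.45·0.7707 + 0.1·0.2293) ≈ 0.9380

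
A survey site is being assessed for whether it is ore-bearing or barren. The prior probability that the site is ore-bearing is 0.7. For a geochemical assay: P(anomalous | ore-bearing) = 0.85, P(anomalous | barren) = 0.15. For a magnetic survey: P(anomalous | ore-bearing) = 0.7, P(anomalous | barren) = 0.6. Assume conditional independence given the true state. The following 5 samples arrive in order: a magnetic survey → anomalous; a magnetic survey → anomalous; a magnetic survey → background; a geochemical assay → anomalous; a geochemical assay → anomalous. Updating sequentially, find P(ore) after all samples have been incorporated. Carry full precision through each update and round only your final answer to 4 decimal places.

0.9871

Apply Bayes' rule sequentially, carrying P(ore) forward.
After a magnetic survey='anomalous': P(ore) = 0.7·0.7000 / (0.7·0.7000 + 0.6·0.3000) ≈ 0.7313
After a magnetic survey='anomalous': P(ore) = 0.7·0.7313 / (0.7·0.7313 + 0.6·0.2687) ≈ 0.7605
After a magnetic survey='background': P(ore) = 0.3·0.7605 / (0.3·0.7605 + 0.4·0.2395) ≈ 0.7043
After a geochemical assay='anomalous': P(ore) = 0.85·0.7043 / (0.85·0.7043 + 0.15·0.2957) ≈ 0.9310
After a geochemical assay='anomalous': P(ore) = 0.85·0.9310 / (0.85·0.9310 + 0.15·0.0690) ≈ 0.9871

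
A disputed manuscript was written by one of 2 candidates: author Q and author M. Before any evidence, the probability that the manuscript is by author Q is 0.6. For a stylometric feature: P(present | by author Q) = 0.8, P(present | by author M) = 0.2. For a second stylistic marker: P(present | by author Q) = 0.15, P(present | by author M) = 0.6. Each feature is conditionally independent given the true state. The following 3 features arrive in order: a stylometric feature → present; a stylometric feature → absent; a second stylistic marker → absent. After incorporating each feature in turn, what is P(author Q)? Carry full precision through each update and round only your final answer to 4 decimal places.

Each posterior becomes the prior for the next update.
After a stylometric feature='present': P(author Q) = 0.8·0.6000 / (0.8·0.6000 + 0.2·0.4000) ≈ 0.8571
After a stylometric feature='absent': P(author Q) = 0.2·0.8571 / (0.2·0.8571 + 0.8·0.1429) ≈ 0.6000
After a second stylistic marker='absent': P(author Q) = 0.85·0.6000 / (0.85·0.6000 + 0.4·0.4000) ≈ 0.7612

0.7612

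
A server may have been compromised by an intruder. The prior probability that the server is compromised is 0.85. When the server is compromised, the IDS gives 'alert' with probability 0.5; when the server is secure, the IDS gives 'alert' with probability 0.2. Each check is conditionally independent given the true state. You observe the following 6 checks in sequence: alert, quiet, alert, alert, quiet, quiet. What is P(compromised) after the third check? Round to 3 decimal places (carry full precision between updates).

After 'alert': P(compromised) = 0.5·0.8500 / (0.5·0.8500 + 0.2·0.1500) ≈ 0.9341
After 'quiet': P(compromised) = 0.5·0.9341 / (0.5·0.9341 + 0.8·0.0659) ≈ 0.8985
After 'alert': P(compromised) = 0.5·0.8985 / (0.5·0.8985 + 0.2·0.1015) ≈ 0.9568

0.957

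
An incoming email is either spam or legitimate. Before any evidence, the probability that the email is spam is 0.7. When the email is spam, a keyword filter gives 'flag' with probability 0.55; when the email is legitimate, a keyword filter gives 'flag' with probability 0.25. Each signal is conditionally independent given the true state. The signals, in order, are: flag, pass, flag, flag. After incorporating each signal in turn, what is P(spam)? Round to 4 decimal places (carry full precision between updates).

0.9371

Apply Bayes' rule sequentially, carrying P(spam) forward.
After 'flag': P(spam) = 0.55·0.7000 / (0.55·0.7000 + 0.25·0.3000) ≈ 0.8370
After 'pass': P(spam) = 0.45·0.8370 / (0.45·0.8370 + 0.75·0.1630) ≈ 0.7549
After 'flag': P(spam) = 0.55·0.7549 / (0.55·0.7549 + 0.25·0.2451) ≈ 0.8714
After 'flag': P(spam) = 0.55·0.8714 / (0.55·0.8714 + 0.25·0.1286) ≈ 0.9371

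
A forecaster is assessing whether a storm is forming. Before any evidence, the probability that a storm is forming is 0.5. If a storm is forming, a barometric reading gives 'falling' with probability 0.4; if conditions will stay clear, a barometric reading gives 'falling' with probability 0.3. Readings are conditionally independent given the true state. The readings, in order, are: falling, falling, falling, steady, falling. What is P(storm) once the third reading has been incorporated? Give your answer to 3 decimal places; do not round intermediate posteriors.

0.703

After 'falling': P(storm) = 0.4·0.5000 / (0.4·0.5000 + 0.3·0.5000) ≈ 0.5714
After 'falling': P(storm) = 0.4·0.5714 / (0.4·0.5714 + 0.3·0.4286) ≈ 0.6400
After 'falling': P(storm) = 0.4·0.6400 / (0.4·0.6400 + 0.3·0.3600) ≈ 0.7033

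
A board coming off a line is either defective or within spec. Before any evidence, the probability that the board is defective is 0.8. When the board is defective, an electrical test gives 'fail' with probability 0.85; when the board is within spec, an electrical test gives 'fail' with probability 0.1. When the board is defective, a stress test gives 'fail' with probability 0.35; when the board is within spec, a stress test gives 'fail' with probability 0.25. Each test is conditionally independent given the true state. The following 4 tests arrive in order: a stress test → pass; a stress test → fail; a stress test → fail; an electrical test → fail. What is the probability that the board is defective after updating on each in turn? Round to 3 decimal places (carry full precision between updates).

After a stress test='pass': P(defective) = 0.65·0.8000 / (0.65·0.8000 + 0.75·0.2000) ≈ 0.7761
After a stress test='fail': P(defective) = 0.35·0.7761 / (0.35·0.7761 + 0.25·0.2239) ≈ 0.8292
After a stress test='fail': P(defective) = 0.35·0.8292 / (0.35·0.8292 + 0.25·0.1708) ≈ 0.8717
After an electrical test='fail': P(defective) = 0.85·0.8717 / (0.85·0.8717 + 0.1·0.1283) ≈ 0.9830

0.983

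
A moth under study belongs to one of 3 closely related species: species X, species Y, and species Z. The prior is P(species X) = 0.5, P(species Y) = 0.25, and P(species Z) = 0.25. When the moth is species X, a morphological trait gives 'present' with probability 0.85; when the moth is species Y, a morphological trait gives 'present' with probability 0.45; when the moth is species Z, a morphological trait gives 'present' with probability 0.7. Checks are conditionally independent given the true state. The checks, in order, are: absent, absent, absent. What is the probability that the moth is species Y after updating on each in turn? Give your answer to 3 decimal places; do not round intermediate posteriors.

After 'absent': normaliser = 0.15·0.5000 + 0.55·0.2500 + 0.3·0.2500; P(species X) ≈ 0.2609, P(species Y) ≈ 0.4783, P(species Z) ≈ 0.2609
After 'absent': normaliser = 0.15·0.2609 + 0.55·0.4783 + 0.3·0.2609; P(species X) ≈ 0.1029, P(species Y) ≈ 0.6914, P(species Z) ≈ 0.2057
After 'absent': normaliser = 0.15·0.1029 + 0.55·0.6914 + 0.3·0.2057; P(species X) ≈ 0.0337, P(species Y) ≈ 0.8314, P(species Z) ≈ 0.1349

0.831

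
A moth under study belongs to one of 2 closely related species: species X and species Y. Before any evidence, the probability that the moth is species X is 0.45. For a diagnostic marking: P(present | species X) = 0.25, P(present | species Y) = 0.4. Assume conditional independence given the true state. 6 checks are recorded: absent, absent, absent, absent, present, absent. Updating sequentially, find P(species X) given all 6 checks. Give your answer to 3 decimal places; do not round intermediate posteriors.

Each posterior becomes the prior for the next update.
After 'absent': P(species X) = 0.75·0.4500 / (0.75·0.4500 + 0.6·0.5500) ≈ 0.5056
After 'absent': P(species X) = 0.75·0.5056 / (0.75·0.5056 + 0.6·0.4944) ≈ 0.5611
After 'absent': P(species X) = 0.75·0.5611 / (0.75·0.5611 + 0.6·0.4389) ≈ 0.6151
After 'absent': P(species X) = 0.75·0.6151 / (0.75·0.6151 + 0.6·0.3849) ≈ 0.6664
After 'present': P(species X) = 0.25·0.6664 / (0.25·0.6664 + 0.4·0.3336) ≈ 0.5552
After 'absent': P(species X) = 0.75·0.5552 / (0.75·0.5552 + 0.6·0.4448) ≈ 0.6095

0.609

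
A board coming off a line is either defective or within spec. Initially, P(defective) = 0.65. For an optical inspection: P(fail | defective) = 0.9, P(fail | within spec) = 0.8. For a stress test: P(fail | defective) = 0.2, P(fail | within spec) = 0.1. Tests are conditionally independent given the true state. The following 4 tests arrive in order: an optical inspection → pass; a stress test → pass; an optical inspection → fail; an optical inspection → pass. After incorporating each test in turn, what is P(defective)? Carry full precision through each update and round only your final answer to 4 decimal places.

0.3171

After an optical inspection='pass': P(defective) = 0.1·0.6500 / (0.1·0.6500 + 0.2·0.3500) ≈ 0.4815
After a stress test='pass': P(defective) = 0.8·0.4815 / (0.8·0.4815 + 0.9·0.5185) ≈ 0.4522
After an optical inspection='fail': P(defective) = 0.9·0.4522 / (0.9·0.4522 + 0.8·0.5478) ≈ 0.4815
After an optical inspection='pass': P(defective) = 0.1·0.4815 / (0.1·0.4815 + 0.2·0.5185) ≈ 0.3171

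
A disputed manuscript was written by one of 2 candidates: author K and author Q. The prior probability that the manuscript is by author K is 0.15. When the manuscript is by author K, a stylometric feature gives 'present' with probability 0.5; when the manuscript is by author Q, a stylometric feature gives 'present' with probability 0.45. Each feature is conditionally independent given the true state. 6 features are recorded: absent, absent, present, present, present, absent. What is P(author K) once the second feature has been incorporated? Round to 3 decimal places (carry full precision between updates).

Each posterior becomes the prior for the next update.
After 'absent': P(author K) = 0.5·0.1500 / (0.5·0.1500 + 0.55·0.8500) ≈ 0.1382
After 'absent': P(author K) = 0.5·0.1382 / (0.5·0.1382 + 0.55·0.8618) ≈ 0.1273

0.127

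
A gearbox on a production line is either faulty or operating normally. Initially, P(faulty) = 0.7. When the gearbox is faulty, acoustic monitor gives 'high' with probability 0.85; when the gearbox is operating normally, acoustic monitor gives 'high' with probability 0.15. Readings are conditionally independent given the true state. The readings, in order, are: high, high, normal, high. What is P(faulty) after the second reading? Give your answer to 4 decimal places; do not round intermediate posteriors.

0.9868

After 'high': P(faulty) = 0.85·0.7000 / (0.85·0.7000 + 0.15·0.3000) ≈ 0.9297
After 'high': P(faulty) = 0.85·0.9297 / (0.85·0.9297 + 0.15·0.0703) ≈ 0.9868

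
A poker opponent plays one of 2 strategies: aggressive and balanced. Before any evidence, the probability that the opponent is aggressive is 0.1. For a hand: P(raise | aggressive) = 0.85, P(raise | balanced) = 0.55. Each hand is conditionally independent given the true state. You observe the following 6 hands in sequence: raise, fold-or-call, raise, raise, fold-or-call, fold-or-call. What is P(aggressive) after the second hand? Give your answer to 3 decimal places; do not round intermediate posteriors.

0.054

After 'raise': P(aggressive) = 0.85·0.1000 / (0.85·0.1000 + 0.55·0.9000) ≈ 0.1466
After 'fold-or-call': P(aggressive) = 0.15·0.1466 / (0.15·0.1466 + 0.45·0.8534) ≈ 0.0541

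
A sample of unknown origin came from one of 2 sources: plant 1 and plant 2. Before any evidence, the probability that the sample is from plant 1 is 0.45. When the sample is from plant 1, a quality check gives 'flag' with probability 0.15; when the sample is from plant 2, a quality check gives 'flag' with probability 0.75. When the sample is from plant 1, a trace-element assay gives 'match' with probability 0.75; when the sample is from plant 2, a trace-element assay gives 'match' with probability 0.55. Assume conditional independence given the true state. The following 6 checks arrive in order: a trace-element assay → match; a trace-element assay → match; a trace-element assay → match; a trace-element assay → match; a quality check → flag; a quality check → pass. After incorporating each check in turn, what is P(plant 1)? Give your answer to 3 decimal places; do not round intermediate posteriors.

After a trace-element assay='match': P(plant 1) = 0.75·0.4500 / (0.75·0.4500 + 0.55·0.5500) ≈ 0.5273
After a trace-element assay='match': P(plant 1) = 0.75·0.5273 / (0.75·0.5273 + 0.55·0.4727) ≈ 0.6034
After a trace-element assay='match': P(plant 1) = 0.75·0.6034 / (0.75·0.6034 + 0.55·0.3966) ≈ 0.6748
After a trace-element assay='match': P(plant 1) = 0.75·0.6748 / (0.75·0.6748 + 0.55·0.3252) ≈ 0.7388
After a quality check='flag': P(plant 1) = 0.15·0.7388 / (0.15·0.7388 + 0.75·0.2612) ≈ 0.3614
After a quality check='pass': P(plant 1) = 0.85·0.3614 / (0.85·0.3614 + 0.25·0.6386) ≈ 0.6580

0.658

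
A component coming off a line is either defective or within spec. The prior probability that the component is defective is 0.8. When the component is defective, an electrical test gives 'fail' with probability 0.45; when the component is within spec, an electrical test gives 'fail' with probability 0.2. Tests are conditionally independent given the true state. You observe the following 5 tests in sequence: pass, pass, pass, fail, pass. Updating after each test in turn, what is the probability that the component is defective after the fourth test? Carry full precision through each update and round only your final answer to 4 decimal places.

0.7452

Each posterior becomes the prior for the next update.
After 'pass': P(defective) = 0.55·0.8000 / (0.55·0.8000 + 0.8·0.2000) ≈ 0.7333
After 'pass': P(defective) = 0.55·0.7333 / (0.55·0.7333 + 0.8·0.2667) ≈ 0.6541
After 'pass': P(defective) = 0.55·0.6541 / (0.55·0.6541 + 0.8·0.3459) ≈ 0.5652
After 'fail': P(defective) = 0.45·0.5652 / (0.45·0.5652 + 0.2·0.4348) ≈ 0.7452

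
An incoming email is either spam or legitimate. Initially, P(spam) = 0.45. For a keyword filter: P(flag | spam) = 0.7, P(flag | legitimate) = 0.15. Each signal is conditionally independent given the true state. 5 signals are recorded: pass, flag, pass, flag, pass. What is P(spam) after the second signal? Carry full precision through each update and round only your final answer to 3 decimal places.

After 'pass': P(spam) = 0.3·0.4500 / (0.3·0.4500 + 0.85·0.5500) ≈ 0.2241
After 'flag': P(spam) = 0.7·0.2241 / (0.7·0.2241 + 0.15·0.7759) ≈ 0.5740

0.574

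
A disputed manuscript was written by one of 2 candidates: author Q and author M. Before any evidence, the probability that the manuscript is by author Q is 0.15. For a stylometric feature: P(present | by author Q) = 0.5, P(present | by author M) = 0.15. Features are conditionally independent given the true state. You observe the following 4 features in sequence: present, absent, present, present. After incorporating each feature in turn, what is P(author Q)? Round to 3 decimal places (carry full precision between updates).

0.794

After 'present': P(author Q) = 0.5·0.1500 / (0.5·0.1500 + 0.15·0.8500) ≈ 0.3704
After 'absent': P(author Q) = 0.5·0.3704 / (0.5·0.3704 + 0.85·0.6296) ≈ 0.2571
After 'present': P(author Q) = 0.5·0.2571 / (0.5·0.2571 + 0.15·0.7429) ≈ 0.5356
After 'present': P(author Q) = 0.5·0.5356 / (0.5·0.5356 + 0.15·0.4644) ≈ 0.7936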